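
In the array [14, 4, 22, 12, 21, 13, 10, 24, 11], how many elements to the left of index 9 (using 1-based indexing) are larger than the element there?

The element at index 9 is 11.
Elements before it: 14, 4, 22, 12, 21, 13, 10, 24
Those larger than 11: 14, 22, 12, 21, 13, 24

6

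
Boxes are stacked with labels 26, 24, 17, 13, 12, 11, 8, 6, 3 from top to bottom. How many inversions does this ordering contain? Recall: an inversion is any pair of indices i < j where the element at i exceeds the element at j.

There are 36 inversions.

For each element, count later entries that are smaller:
26 → 24, 17, 13, 12, 11, 8, 6, 3 → 8
24 → 17, 13, 12, 11, 8, 6, 3 → 7
17 → 13, 12, 11, 8, 6, 3 → 6
13 → 12, 11, 8, 6, 3 → 5
12 → 11, 8, 6, 3 → 4
11 → 8, 6, 3 → 3
8 → 6, 3 → 2
6 → 3 → 1
3 → none → 0
Sum: 8 + 7 + 6 + 5 + 4 + 3 + 2 + 1 + 0 = 36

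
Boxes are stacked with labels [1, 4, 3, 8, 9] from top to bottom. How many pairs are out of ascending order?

Element-by-element contributions:
1 → none → 0
4 → 3 → 1
3 → none → 0
8 → none → 0
9 → none → 0
Sum: 0 + 1 + 0 + 0 + 0 = 1

1 inversion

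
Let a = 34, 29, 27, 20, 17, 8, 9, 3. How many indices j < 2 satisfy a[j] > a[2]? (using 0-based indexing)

2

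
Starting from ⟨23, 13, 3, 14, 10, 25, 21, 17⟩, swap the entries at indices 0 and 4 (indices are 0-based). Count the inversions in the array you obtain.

7

Positions 0 and 4 hold 23 and 10; after swapping, the array is [10, 13, 3, 14, 23, 25, 21, 17].
For each element, count later entries that are smaller:
10 → 3 → 1
13 → 3 → 1
3 → none → 0
14 → none → 0
23 → 21, 17 → 2
25 → 21, 17 → 2
21 → 17 → 1
17 → none → 0
Sum: 1 + 1 + 0 + 0 + 2 + 2 + 1 + 0 = 7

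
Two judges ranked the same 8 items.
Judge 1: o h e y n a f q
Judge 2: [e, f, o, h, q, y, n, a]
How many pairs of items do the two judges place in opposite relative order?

Assign each item its position (1..8) in the first ordering, then rewrite the second ordering as that position sequence:
positions: o→1, h→2, e→3, y→4, n→5, a→6, f→7, q→8
second ordering as positions: [3, 7, 1, 2, 8, 4, 5, 6]
Discordant pairs = inversions in this position sequence.
3: 1, 2 → 2
7: 1, 2, 4, 5, 6 → 5
1: 0
2: 0
8: 4, 5, 6 → 3
4: 0
5: 0
6: 0
Total: 2 + 5 + 0 + 0 + 3 + 0 + 0 + 0 = 10

10 discordant pairs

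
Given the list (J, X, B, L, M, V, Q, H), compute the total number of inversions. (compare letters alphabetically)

13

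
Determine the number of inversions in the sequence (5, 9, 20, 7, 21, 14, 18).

6 inversions

Listing every pair i<j with a[i]>a[j] (using 1-based positions):
(2,4): 9 > 7
(3,4): 20 > 7
(3,6): 20 > 14
(3,7): 20 > 18
(5,6): 21 > 14
(5,7): 21 > 18
That's 6 pairs.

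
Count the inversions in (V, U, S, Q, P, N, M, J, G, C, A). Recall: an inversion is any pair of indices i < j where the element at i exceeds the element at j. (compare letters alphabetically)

55 out-of-order pairs

For each element, count later entries that are smaller:
V → U, S, Q, P, N, M, J, G, C, A → 10
U → S, Q, P, N, M, J, G, C, A → 9
S → Q, P, N, M, J, G, C, A → 8
Q → P, N, M, J, G, C, A → 7
P → N, M, J, G, C, A → 6
N → M, J, G, C, A → 5
M → J, G, C, A → 4
J → G, C, A → 3
G → C, A → 2
C → A → 1
A → none → 0
Sum: 10 + 9 + 8 + 7 + 6 + 5 + 4 + 3 + 2 + 1 + 0 = 55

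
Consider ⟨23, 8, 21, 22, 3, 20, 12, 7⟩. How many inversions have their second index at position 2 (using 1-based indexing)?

1

The element at index 2 is 8.
Elements before it: 23
Those larger than 8: 23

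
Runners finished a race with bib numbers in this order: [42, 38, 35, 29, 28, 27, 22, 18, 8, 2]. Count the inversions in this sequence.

Sweep left to right; for each value list the smaller values that follow it:
42 → 38, 35, 29, 28, 27, 22, 18, 8, 2 → 9
38 → 35, 29, 28, 27, 22, 18, 8, 2 → 8
35 → 29, 28, 27, 22, 18, 8, 2 → 7
29 → 28, 27, 22, 18, 8, 2 → 6
28 → 27, 22, 18, 8, 2 → 5
27 → 22, 18, 8, 2 → 4
22 → 18, 8, 2 → 3
18 → 8, 2 → 2
8 → 2 → 1
2 → none → 0
Sum: 9 + 8 + 7 + 6 + 5 + 4 + 3 + 2 + 1 + 0 = 45

45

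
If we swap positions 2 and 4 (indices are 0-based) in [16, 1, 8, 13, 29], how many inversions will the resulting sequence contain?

6 inversions

Positions 2 and 4 hold 8 and 29; after swapping, the array is [16, 1, 29, 13, 8].
Element-by-element contributions:
16 → 1, 13, 8 → 3
1 → none → 0
29 → 13, 8 → 2
13 → 8 → 1
8 → none → 0
Sum: 3 + 0 + 2 + 1 + 0 = 6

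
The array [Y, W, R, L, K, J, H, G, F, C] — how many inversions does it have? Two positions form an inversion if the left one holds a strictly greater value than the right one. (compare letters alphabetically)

Sweep left to right; for each value list the smaller values that follow it:
Y → W, R, L, K, J, H, G, F, C → 9
W → R, L, K, J, H, G, F, C → 8
R → L, K, J, H, G, F, C → 7
L → K, J, H, G, F, C → 6
K → J, H, G, F, C → 5
J → H, G, F, C → 4
H → G, F, C → 3
G → F, C → 2
F → C → 1
C → none → 0
Sum: 9 + 8 + 7 + 6 + 5 + 4 + 3 + 2 + 1 + 0 = 45

45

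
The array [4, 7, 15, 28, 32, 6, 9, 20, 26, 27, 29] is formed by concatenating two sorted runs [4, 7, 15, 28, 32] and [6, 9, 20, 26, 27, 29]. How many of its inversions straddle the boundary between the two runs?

14 split inversions

For each element r of the right run, count left-run elements greater than r:
r = 6: 7, 15, 28, 32 → 4
r = 9: 15, 28, 32 → 3
r = 20: 28, 32 → 2
r = 26: 28, 32 → 2
r = 27: 28, 32 → 2
r = 29: 32 → 1
Cross-inversions: 4 + 3 + 2 + 2 + 2 + 1 = 14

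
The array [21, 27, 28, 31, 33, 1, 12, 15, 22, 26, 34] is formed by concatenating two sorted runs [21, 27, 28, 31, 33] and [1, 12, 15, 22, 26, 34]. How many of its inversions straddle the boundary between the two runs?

Split inversions: 23

For each element r of the right run, count left-run elements greater than r:
r = 1: 21, 27, 28, 31, 33 → 5
r = 12: 21, 27, 28, 31, 33 → 5
r = 15: 21, 27, 28, 31, 33 → 5
r = 22: 27, 28, 31, 33 → 4
r = 26: 27, 28, 31, 33 → 4
r = 34: none → 0
Cross-inversions: 5 + 5 + 5 + 4 + 4 + 0 = 23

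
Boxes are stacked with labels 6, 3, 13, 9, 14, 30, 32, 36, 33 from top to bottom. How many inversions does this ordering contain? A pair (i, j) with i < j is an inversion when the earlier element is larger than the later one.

For each element, count later entries that are smaller:
6: 1
3: 0
13: 1
9: 0
14: 0
30: 0
32: 0
36: 1
33: 0
Sum: 1 + 0 + 1 + 0 + 0 + 0 + 0 + 1 + 0 = 3

3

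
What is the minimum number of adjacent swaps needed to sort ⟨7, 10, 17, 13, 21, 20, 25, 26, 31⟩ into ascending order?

The minimum number of adjacent swaps to sort an array equals its inversion count, since every such swap removes exactly one inversion.
Count inversions — for each element, later elements that are smaller:
7: none → 0
10: none → 0
17: 13 → 1
13: none → 0
21: 20 → 1
20: none → 0
25: none → 0
26: none → 0
31: none → 0
Total inversions: 0 + 0 + 1 + 0 + 1 + 0 + 0 + 0 + 0 = 2

2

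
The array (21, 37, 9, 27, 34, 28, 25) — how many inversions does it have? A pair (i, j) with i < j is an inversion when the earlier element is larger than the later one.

10 inversions

Sweep left to right; for each value list the smaller values that follow it:
21 → 9 → 1
37 → 9, 27, 34, 28, 25 → 5
9 → none → 0
27 → 25 → 1
34 → 28, 25 → 2
28 → 25 → 1
25 → none → 0
Sum: 1 + 5 + 0 + 1 + 2 + 1 + 0 = 10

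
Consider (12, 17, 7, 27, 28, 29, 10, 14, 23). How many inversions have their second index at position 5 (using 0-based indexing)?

The element at index 5 is 29.
Elements before it: 12, 17, 7, 27, 28
None of them are larger than 29.

0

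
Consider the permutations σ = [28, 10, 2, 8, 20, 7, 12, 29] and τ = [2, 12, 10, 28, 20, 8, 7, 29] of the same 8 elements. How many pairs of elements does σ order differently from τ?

Assign each item its position (1..8) in the first ordering, then rewrite the second ordering as that position sequence:
positions: 28→1, 10→2, 2→3, 8→4, 20→5, 7→6, 12→7, 29→8
second ordering as positions: [3, 7, 2, 1, 5, 4, 6, 8]
Discordant pairs = inversions in this position sequence.
3: 2, 1 → 2
7: 2, 1, 5, 4, 6 → 5
2: 1 → 1
1: 0
5: 4 → 1
4: 0
6: 0
8: 0
Total: 2 + 5 + 1 + 0 + 1 + 0 + 0 + 0 = 9

9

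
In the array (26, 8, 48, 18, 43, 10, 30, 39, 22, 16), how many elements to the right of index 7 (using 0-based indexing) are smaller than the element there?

The element at index 7 is 39.
Elements after it: 22, 16
Those smaller than 39: 22, 16

2 such elements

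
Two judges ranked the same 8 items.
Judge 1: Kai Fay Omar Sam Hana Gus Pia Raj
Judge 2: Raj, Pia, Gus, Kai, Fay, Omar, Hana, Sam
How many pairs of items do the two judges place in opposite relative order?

Assign each item its position (1..8) in the first ordering, then rewrite the second ordering as that position sequence:
positions: Kai→1, Fay→2, Omar→3, Sam→4, Hana→5, Gus→6, Pia→7, Raj→8
second ordering as positions: [8, 7, 6, 1, 2, 3, 5, 4]
Discordant pairs = inversions in this position sequence.
8: 7, 6, 1, 2, 3, 5, 4 → 7
7: 6, 1, 2, 3, 5, 4 → 6
6: 1, 2, 3, 5, 4 → 5
1: 0
2: 0
3: 0
5: 4 → 1
4: 0
Total: 7 + 6 + 5 + 0 + 0 + 0 + 1 + 0 = 19

19 discordant pairs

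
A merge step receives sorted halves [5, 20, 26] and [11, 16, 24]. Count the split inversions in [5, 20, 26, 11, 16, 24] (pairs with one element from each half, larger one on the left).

There are 5 split inversions.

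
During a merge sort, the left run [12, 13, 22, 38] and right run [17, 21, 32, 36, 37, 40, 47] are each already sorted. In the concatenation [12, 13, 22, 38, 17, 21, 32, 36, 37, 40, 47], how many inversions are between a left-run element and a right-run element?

7

For each element r of the right run, count left-run elements greater than r:
r = 17: 22, 38 → 2
r = 21: 22, 38 → 2
r = 32: 38 → 1
r = 36: 38 → 1
r = 37: 38 → 1
r = 40: none → 0
r = 47: none → 0
Cross-inversions: 2 + 2 + 1 + 1 + 1 + 0 + 0 = 7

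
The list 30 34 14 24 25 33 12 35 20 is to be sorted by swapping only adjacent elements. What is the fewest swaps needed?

19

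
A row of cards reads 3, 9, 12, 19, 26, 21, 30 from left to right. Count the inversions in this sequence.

1 inversion

Count, for each position, how many later elements it exceeds:
3: 0
9: 0
12: 0
19: 0
26: 1
21: 0
30: 0
Sum: 0 + 0 + 0 + 0 + 1 + 0 + 0 = 1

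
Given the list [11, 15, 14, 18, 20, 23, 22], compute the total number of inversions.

Sweep left to right; for each value list the smaller values that follow it:
11 → none → 0
15 → 14 → 1
14 → none → 0
18 → none → 0
20 → none → 0
23 → 22 → 1
22 → none → 0
Sum: 0 + 1 + 0 + 0 + 0 + 1 + 0 = 2

2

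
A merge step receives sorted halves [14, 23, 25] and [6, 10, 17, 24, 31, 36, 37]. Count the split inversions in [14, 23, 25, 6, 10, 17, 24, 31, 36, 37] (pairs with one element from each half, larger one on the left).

9 split inversions

Take each right-half value and tally the left-half values above it:
r = 6: 14, 23, 25 → 3
r = 10: 14, 23, 25 → 3
r = 17: 23, 25 → 2
r = 24: 25 → 1
r = 31: none → 0
r = 36: none → 0
r = 37: none → 0
Cross-inversions: 3 + 3 + 2 + 1 + 0 + 0 + 0 = 9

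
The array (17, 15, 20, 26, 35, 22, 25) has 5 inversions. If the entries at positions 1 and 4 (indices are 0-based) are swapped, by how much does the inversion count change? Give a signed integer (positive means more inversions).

+5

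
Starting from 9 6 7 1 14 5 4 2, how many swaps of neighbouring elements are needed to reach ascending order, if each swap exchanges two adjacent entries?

20 adjacent swaps

Minimum adjacent swaps = number of inversions (each swap of adjacent out-of-order elements removes one inversion and no swap can remove more).
Count inversions — for each element, later elements that are smaller:
9: 6, 7, 1, 5, 4, 2 → 6
6: 1, 5, 4, 2 → 4
7: 1, 5, 4, 2 → 4
1: none → 0
14: 5, 4, 2 → 3
5: 4, 2 → 2
4: 2 → 1
2: none → 0
Total inversions: 6 + 4 + 4 + 0 + 3 + 2 + 1 + 0 = 20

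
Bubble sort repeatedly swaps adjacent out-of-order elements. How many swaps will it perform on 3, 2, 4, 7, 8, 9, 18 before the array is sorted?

The minimum number of adjacent swaps to sort an array equals its inversion count, since every such swap removes exactly one inversion.
Count inversions — for each element, later elements that are smaller:
3: 2 → 1
2: none → 0
4: none → 0
7: none → 0
8: none → 0
9: none → 0
18: none → 0
Total inversions: 1 + 0 + 0 + 0 + 0 + 0 + 0 = 1

1 adjacent swap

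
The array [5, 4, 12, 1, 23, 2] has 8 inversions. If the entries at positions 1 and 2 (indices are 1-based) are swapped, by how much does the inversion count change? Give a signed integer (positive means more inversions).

Positions 1 and 2 hold 5 and 4; after swapping, the array is [4, 5, 12, 1, 23, 2].
For each element, count later entries that are smaller:
4 → 1, 2 → 2
5 → 1, 2 → 2
12 → 1, 2 → 2
1 → none → 0
23 → 2 → 1
2 → none → 0
Sum: 2 + 2 + 2 + 0 + 1 + 0 = 7
Change: 7 − 8 = -1

-1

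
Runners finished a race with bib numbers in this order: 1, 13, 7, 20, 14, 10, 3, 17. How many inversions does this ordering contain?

11

Element-by-element contributions:
1 → none → 0
13 → 7, 10, 3 → 3
7 → 3 → 1
20 → 14, 10, 3, 17 → 4
14 → 10, 3 → 2
10 → 3 → 1
3 → none → 0
17 → none → 0
Sum: 0 + 3 + 1 + 4 + 2 + 1 + 0 + 0 = 11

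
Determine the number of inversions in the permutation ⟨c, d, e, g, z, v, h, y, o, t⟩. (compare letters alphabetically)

10 inversions

Sweep left to right; for each value list the smaller values that follow it:
c → none → 0
d → none → 0
e → none → 0
g → none → 0
z → v, h, y, o, t → 5
v → h, o, t → 3
h → none → 0
y → o, t → 2
o → none → 0
t → none → 0
Sum: 0 + 0 + 0 + 0 + 5 + 3 + 0 + 2 + 0 + 0 = 10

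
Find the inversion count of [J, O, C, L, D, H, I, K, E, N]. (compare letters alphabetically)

21

For each element, count later entries that are smaller:
J → C, D, H, I, E → 5
O → C, L, D, H, I, K, E, N → 8
C → none → 0
L → D, H, I, K, E → 5
D → none → 0
H → E → 1
I → E → 1
K → E → 1
E → none → 0
N → none → 0
Sum: 5 + 8 + 0 + 5 + 0 + 1 + 1 + 1 + 0 + 0 = 21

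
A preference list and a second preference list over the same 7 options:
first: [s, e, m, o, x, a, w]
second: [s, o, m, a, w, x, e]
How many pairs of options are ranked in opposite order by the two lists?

8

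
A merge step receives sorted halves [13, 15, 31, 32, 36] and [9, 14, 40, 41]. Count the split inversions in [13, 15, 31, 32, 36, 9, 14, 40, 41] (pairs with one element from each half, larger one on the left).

Count, for every r in R, how many entries of L exceed r:
r = 9: 13, 15, 31, 32, 36 → 5
r = 14: 15, 31, 32, 36 → 4
r = 40: none → 0
r = 41: none → 0
Cross-inversions: 5 + 4 + 0 + 0 = 9

Cross-inversions: 9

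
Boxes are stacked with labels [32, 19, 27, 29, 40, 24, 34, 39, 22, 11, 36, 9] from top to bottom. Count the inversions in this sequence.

38 inversions

For each element, count later entries that are smaller:
32: 7
19: 2
27: 4
29: 4
40: 7
24: 3
34: 3
39: 4
22: 2
11: 1
36: 1
9: 0
Sum: 7 + 2 + 4 + 4 + 7 + 3 + 3 + 4 + 2 + 1 + 1 + 0 = 38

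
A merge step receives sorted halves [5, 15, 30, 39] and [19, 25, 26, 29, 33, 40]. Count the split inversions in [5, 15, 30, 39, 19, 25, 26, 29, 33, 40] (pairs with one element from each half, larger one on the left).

Count, for every r in R, how many entries of L exceed r:
r = 19: 30, 39 → 2
r = 25: 30, 39 → 2
r = 26: 30, 39 → 2
r = 29: 30, 39 → 2
r = 33: 39 → 1
r = 40: none → 0
Cross-inversions: 2 + 2 + 2 + 2 + 1 + 0 = 9

9 split inversions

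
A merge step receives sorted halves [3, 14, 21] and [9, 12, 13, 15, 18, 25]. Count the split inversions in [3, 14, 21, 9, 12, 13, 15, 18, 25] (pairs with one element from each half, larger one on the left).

8 split inversions

Count, for every r in R, how many entries of L exceed r:
r = 9: 14, 21 → 2
r = 12: 14, 21 → 2
r = 13: 14, 21 → 2
r = 15: 21 → 1
r = 18: 21 → 1
r = 25: none → 0
Cross-inversions: 2 + 2 + 2 + 1 + 1 + 0 = 8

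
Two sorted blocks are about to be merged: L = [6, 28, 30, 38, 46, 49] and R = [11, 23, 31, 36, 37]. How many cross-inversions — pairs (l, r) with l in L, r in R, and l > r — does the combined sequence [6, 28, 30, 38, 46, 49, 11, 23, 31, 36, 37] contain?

Split inversions: 19

Take each right-half value and tally the left-half values above it:
r = 11: 28, 30, 38, 46, 49 → 5
r = 23: 28, 30, 38, 46, 49 → 5
r = 31: 38, 46, 49 → 3
r = 36: 38, 46, 49 → 3
r = 37: 38, 46, 49 → 3
Cross-inversions: 5 + 5 + 3 + 3 + 3 = 19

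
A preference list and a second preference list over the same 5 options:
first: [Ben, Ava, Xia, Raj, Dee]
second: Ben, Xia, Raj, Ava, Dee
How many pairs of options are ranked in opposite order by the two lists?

Assign each item its position (1..5) in the first ordering, then rewrite the second ordering as that position sequence:
positions: Ben→1, Ava→2, Xia→3, Raj→4, Dee→5
second ordering as positions: [1, 3, 4, 2, 5]
Discordant pairs = inversions in this position sequence.
1: 0
3: 2 → 1
4: 2 → 1
2: 0
5: 0
Total: 0 + 1 + 1 + 0 + 0 = 2

2 pairs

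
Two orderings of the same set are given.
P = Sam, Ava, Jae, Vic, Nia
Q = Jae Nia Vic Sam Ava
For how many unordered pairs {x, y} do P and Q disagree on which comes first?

7

Assign each item its position (1..5) in the first ordering, then rewrite the second ordering as that position sequence:
positions: Sam→1, Ava→2, Jae→3, Vic→4, Nia→5
second ordering as positions: [3, 5, 4, 1, 2]
Discordant pairs = inversions in this position sequence.
3: 1, 2 → 2
5: 4, 1, 2 → 3
4: 1, 2 → 2
1: 0
2: 0
Total: 2 + 3 + 2 + 0 + 0 = 7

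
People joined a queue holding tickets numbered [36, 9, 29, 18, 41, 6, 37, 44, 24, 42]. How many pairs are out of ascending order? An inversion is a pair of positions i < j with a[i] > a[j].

Count, for each position, how many later elements it exceeds:
36 → 9, 29, 18, 6, 24 → 5
9 → 6 → 1
29 → 18, 6, 24 → 3
18 → 6 → 1
41 → 6, 37, 24 → 3
6 → none → 0
37 → 24 → 1
44 → 24, 42 → 2
24 → none → 0
42 → none → 0
Sum: 5 + 1 + 3 + 1 + 3 + 0 + 1 + 2 + 0 + 0 = 16

16 inversions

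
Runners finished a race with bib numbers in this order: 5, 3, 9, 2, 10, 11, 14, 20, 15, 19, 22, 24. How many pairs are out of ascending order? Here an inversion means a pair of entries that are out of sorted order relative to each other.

6

For each element, count later entries that are smaller:
5 → 3, 2 → 2
3 → 2 → 1
9 → 2 → 1
2 → none → 0
10 → none → 0
11 → none → 0
14 → none → 0
20 → 15, 19 → 2
15 → none → 0
19 → none → 0
22 → none → 0
24 → none → 0
Sum: 2 + 1 + 1 + 0 + 0 + 0 + 0 + 2 + 0 + 0 + 0 + 0 = 6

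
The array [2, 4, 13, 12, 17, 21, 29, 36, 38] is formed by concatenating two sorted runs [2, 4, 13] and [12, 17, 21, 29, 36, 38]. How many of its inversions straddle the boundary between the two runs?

1 split inversion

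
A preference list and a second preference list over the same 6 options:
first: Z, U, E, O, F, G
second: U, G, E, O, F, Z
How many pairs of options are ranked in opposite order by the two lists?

Pairs: 8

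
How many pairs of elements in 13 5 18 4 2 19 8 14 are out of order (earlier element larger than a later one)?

For each element, count later entries that are smaller:
13 → 5, 4, 2, 8 → 4
5 → 4, 2 → 2
18 → 4, 2, 8, 14 → 4
4 → 2 → 1
2 → none → 0
19 → 8, 14 → 2
8 → none → 0
14 → none → 0
Sum: 4 + 2 + 4 + 1 + 0 + 2 + 0 + 0 = 13

Out-of-order pairs: 13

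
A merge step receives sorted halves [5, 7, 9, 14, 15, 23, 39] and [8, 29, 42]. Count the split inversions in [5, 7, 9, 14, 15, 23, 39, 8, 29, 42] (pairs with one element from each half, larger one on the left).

6 split inversions

Take each right-half value and tally the left-half values above it:
r = 8: 9, 14, 15, 23, 39 → 5
r = 29: 39 → 1
r = 42: none → 0
Cross-inversions: 5 + 1 + 0 = 6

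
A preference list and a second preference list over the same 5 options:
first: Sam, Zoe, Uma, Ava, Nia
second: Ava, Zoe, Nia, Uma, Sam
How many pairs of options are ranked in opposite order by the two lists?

Assign each item its position (1..5) in the first ordering, then rewrite the second ordering as that position sequence:
positions: Sam→1, Zoe→2, Uma→3, Ava→4, Nia→5
second ordering as positions: [4, 2, 5, 3, 1]
Discordant pairs = inversions in this position sequence.
4: 2, 3, 1 → 3
2: 1 → 1
5: 3, 1 → 2
3: 1 → 1
1: 0
Total: 3 + 1 + 2 + 1 + 0 = 7

7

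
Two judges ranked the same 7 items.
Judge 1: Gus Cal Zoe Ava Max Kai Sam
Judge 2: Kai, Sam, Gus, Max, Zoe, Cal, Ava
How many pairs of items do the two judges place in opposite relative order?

Assign each item its position (1..7) in the first ordering, then rewrite the second ordering as that position sequence:
positions: Gus→1, Cal→2, Zoe→3, Ava→4, Max→5, Kai→6, Sam→7
second ordering as positions: [6, 7, 1, 5, 3, 2, 4]
Discordant pairs = inversions in this position sequence.
6: 1, 5, 3, 2, 4 → 5
7: 1, 5, 3, 2, 4 → 5
1: 0
5: 3, 2, 4 → 3
3: 2 → 1
2: 0
4: 0
Total: 5 + 5 + 0 + 3 + 1 + 0 + 0 = 14

14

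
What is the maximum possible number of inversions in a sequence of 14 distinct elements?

91

The maximum occurs when the array is in strictly decreasing order: every one of the C(14, 2) pairs is inverted.
C(14, 2) = 14·13/2 = 91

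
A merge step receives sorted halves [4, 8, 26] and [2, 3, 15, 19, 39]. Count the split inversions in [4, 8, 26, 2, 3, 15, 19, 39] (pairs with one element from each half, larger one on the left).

8 split inversions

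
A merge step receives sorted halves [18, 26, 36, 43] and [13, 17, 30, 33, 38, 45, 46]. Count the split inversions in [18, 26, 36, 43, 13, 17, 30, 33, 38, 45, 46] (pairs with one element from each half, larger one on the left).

13 cross-inversions

Take each right-half value and tally the left-half values above it:
r = 13: 18, 26, 36, 43 → 4
r = 17: 18, 26, 36, 43 → 4
r = 30: 36, 43 → 2
r = 33: 36, 43 → 2
r = 38: 43 → 1
r = 45: none → 0
r = 46: none → 0
Cross-inversions: 4 + 4 + 2 + 2 + 1 + 0 + 0 = 13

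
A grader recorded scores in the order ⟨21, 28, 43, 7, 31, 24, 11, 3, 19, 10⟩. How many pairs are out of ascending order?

31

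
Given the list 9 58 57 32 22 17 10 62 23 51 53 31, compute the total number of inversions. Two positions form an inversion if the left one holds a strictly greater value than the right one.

Inversions: 31

Count, for each position, how many later elements it exceeds:
9 → none → 0
58 → 57, 32, 22, 17, 10, 23, 51, 53, 31 → 9
57 → 32, 22, 17, 10, 23, 51, 53, 31 → 8
32 → 22, 17, 10, 23, 31 → 5
22 → 17, 10 → 2
17 → 10 → 1
10 → none → 0
62 → 23, 51, 53, 31 → 4
23 → none → 0
51 → 31 → 1
53 → 31 → 1
31 → none → 0
Sum: 0 + 9 + 8 + 5 + 2 + 1 + 0 + 4 + 0 + 1 + 1 + 0 = 31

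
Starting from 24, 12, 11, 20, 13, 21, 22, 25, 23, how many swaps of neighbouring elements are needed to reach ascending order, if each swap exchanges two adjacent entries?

10 swaps

Each adjacent swap fixes exactly one inversion, so the minimum swap count equals the number of inversions.
Count inversions — for each element, later elements that are smaller:
24: 12, 11, 20, 13, 21, 22, 23 → 7
12: 11 → 1
11: none → 0
20: 13 → 1
13: none → 0
21: none → 0
22: none → 0
25: 23 → 1
23: none → 0
Total inversions: 7 + 1 + 0 + 1 + 0 + 0 + 0 + 1 + 0 = 10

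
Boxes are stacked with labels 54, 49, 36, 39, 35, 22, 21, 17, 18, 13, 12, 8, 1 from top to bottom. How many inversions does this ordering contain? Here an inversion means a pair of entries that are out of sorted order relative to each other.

76

Count, for each position, how many later elements it exceeds:
54: 12
49: 11
36: 9
39: 9
35: 8
22: 7
21: 6
17: 4
18: 4
13: 3
12: 2
8: 1
1: 0
Sum: 12 + 11 + 9 + 9 + 8 + 7 + 6 + 4 + 4 + 3 + 2 + 1 + 0 = 76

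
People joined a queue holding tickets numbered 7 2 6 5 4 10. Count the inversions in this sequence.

7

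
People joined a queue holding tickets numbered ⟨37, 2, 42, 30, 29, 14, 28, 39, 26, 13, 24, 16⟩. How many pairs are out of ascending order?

Sweep left to right; for each value list the smaller values that follow it:
37 → 2, 30, 29, 14, 28, 26, 13, 24, 16 → 9
2 → none → 0
42 → 30, 29, 14, 28, 39, 26, 13, 24, 16 → 9
30 → 29, 14, 28, 26, 13, 24, 16 → 7
29 → 14, 28, 26, 13, 24, 16 → 6
14 → 13 → 1
28 → 26, 13, 24, 16 → 4
39 → 26, 13, 24, 16 → 4
26 → 13, 24, 16 → 3
13 → none → 0
24 → 16 → 1
16 → none → 0
Sum: 9 + 0 + 9 + 7 + 6 + 1 + 4 + 4 + 3 + 0 + 1 + 0 = 44

44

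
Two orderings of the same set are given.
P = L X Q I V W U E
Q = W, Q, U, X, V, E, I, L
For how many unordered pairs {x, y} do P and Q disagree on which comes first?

There are 17 disagreeing pairs.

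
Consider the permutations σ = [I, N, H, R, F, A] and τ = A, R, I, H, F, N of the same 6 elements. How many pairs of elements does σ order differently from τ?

10 discordant pairs

Assign each item its position (1..6) in the first ordering, then rewrite the second ordering as that position sequence:
positions: I→1, N→2, H→3, R→4, F→5, A→6
second ordering as positions: [6, 4, 1, 3, 5, 2]
Discordant pairs = inversions in this position sequence.
6: 4, 1, 3, 5, 2 → 5
4: 1, 3, 2 → 3
1: 0
3: 2 → 1
5: 2 → 1
2: 0
Total: 5 + 3 + 0 + 1 + 1 + 0 = 10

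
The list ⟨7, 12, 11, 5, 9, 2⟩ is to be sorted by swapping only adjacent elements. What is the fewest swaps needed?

The minimum number of adjacent swaps to sort an array equals its inversion count, since every such swap removes exactly one inversion.
Count inversions — for each element, later elements that are smaller:
7: 5, 2 → 2
12: 11, 5, 9, 2 → 4
11: 5, 9, 2 → 3
5: 2 → 1
9: 2 → 1
2: none → 0
Total inversions: 2 + 4 + 3 + 1 + 1 + 0 = 11

11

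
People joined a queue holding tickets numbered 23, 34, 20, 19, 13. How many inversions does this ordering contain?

9

Element-by-element contributions:
23 → 20, 19, 13 → 3
34 → 20, 19, 13 → 3
20 → 19, 13 → 2
19 → 13 → 1
13 → none → 0
Sum: 3 + 3 + 2 + 1 + 0 = 9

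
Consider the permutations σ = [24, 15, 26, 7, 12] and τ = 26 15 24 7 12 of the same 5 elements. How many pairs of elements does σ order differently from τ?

Assign each item its position (1..5) in the first ordering, then rewrite the second ordering as that position sequence:
positions: 24→1, 15→2, 26→3, 7→4, 12→5
second ordering as positions: [3, 2, 1, 4, 5]
Discordant pairs = inversions in this position sequence.
3: 2, 1 → 2
2: 1 → 1
1: 0
4: 0
5: 0
Total: 2 + 1 + 0 + 0 + 0 = 3

Discordant pairs: 3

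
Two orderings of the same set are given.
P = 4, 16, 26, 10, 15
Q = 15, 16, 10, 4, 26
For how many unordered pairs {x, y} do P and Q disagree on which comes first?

Assign each item its position (1..5) in the first ordering, then rewrite the second ordering as that position sequence:
positions: 4→1, 16→2, 26→3, 10→4, 15→5
second ordering as positions: [5, 2, 4, 1, 3]
Discordant pairs = inversions in this position sequence.
5: 2, 4, 1, 3 → 4
2: 1 → 1
4: 1, 3 → 2
1: 0
3: 0
Total: 4 + 1 + 2 + 0 + 0 = 7

7 disagreeing pairs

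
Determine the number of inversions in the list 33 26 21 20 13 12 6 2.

Count, for each position, how many later elements it exceeds:
33: 7
26: 6
21: 5
20: 4
13: 3
12: 2
6: 1
2: 0
Sum: 7 + 6 + 5 + 4 + 3 + 2 + 1 + 0 = 28

28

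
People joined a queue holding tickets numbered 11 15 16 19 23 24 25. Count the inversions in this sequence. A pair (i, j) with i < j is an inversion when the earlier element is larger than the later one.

0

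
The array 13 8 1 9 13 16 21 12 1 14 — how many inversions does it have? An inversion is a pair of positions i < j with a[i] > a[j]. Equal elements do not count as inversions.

Sweep left to right; for each value list the smaller values that follow it:
13 → 8, 1, 9, 12, 1 → 5
8 → 1, 1 → 2
1 → none → 0
9 → 1 → 1
13 → 12, 1 → 2
16 → 12, 1, 14 → 3
21 → 12, 1, 14 → 3
12 → 1 → 1
1 → none → 0
14 → none → 0
Sum: 5 + 2 + 0 + 1 + 2 + 3 + 3 + 1 + 0 + 0 = 17

17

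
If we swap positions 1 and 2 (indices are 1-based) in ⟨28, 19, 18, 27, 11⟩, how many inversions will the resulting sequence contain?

7

Positions 1 and 2 hold 28 and 19; after swapping, the array is [19, 28, 18, 27, 11].
Element-by-element contributions:
19: 2
28: 3
18: 1
27: 1
11: 0
Sum: 2 + 3 + 1 + 1 + 0 = 7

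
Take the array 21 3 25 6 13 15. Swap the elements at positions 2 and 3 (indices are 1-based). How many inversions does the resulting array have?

8 inversions

Positions 2 and 3 hold 3 and 25; after swapping, the array is [21, 25, 3, 6, 13, 15].
Sweep left to right; for each value list the smaller values that follow it:
21 → 3, 6, 13, 15 → 4
25 → 3, 6, 13, 15 → 4
3 → none → 0
6 → none → 0
13 → none → 0
15 → none → 0
Sum: 4 + 4 + 0 + 0 + 0 + 0 = 8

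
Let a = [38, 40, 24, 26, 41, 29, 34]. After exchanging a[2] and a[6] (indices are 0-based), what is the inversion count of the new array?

Positions 2 and 6 hold 24 and 34; after swapping, the array is [38, 40, 34, 26, 41, 29, 24].
For each element, count later entries that are smaller:
38: 4
40: 4
34: 3
26: 1
41: 2
29: 1
24: 0
Sum: 4 + 4 + 3 + 1 + 2 + 1 + 0 = 15

15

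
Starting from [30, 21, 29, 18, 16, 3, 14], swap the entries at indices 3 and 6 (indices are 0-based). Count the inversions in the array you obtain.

16

Positions 3 and 6 hold 18 and 14; after swapping, the array is [30, 21, 29, 14, 16, 3, 18].
Element-by-element contributions:
30: 6
21: 4
29: 4
14: 1
16: 1
3: 0
18: 0
Sum: 6 + 4 + 4 + 1 + 1 + 0 + 0 = 16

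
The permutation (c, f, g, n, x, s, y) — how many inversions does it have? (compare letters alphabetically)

1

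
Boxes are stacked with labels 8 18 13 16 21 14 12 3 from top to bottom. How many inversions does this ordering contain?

Sweep left to right; for each value list the smaller values that follow it:
8: 1
18: 5
13: 2
16: 3
21: 3
14: 2
12: 1
3: 0
Sum: 1 + 5 + 2 + 3 + 3 + 2 + 1 + 0 = 17

17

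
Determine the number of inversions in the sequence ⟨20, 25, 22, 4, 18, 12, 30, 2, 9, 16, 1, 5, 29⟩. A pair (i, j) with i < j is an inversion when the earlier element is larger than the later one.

48

Count, for each position, how many later elements it exceeds:
20: 8
25: 9
22: 8
4: 2
18: 6
12: 4
30: 6
2: 1
9: 2
16: 2
1: 0
5: 0
29: 0
Sum: 8 + 9 + 8 + 2 + 6 + 4 + 6 + 1 + 2 + 2 + 0 + 0 + 0 = 48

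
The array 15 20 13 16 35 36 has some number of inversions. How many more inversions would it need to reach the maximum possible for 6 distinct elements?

12 inversions short

Maximum inversions for 6 distinct elements is C(6, 2) = 6·5/2 = 15.
Current inversions — for each element, count later smaller elements:
15: 1
20: 2
13: 0
16: 0
35: 0
36: 0
Current total: 1 + 2 + 0 + 0 + 0 + 0 = 3
Shortfall: 15 − 3 = 12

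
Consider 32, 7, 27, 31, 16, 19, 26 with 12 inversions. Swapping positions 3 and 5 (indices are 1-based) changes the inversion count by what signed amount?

Positions 3 and 5 hold 27 and 16; after swapping, the array is [32, 7, 16, 31, 27, 19, 26].
For each element, count later entries that are smaller:
32: 6
7: 0
16: 0
31: 3
27: 2
19: 0
26: 0
Sum: 6 + 0 + 0 + 3 + 2 + 0 + 0 = 11
Change: 11 − 12 = -1

-1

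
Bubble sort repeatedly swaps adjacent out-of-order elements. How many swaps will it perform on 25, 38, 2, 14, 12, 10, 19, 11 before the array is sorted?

18 adjacent swaps

Each adjacent swap fixes exactly one inversion, so the minimum swap count equals the number of inversions.
Count inversions — for each element, later elements that are smaller:
25: 2, 14, 12, 10, 19, 11 → 6
38: 2, 14, 12, 10, 19, 11 → 6
2: none → 0
14: 12, 10, 11 → 3
12: 10, 11 → 2
10: none → 0
19: 11 → 1
11: none → 0
Total inversions: 6 + 6 + 0 + 3 + 2 + 0 + 1 + 0 = 18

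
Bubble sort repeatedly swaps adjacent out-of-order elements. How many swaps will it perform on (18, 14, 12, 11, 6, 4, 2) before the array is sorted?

Each adjacent swap fixes exactly one inversion, so the minimum swap count equals the number of inversions.
Count inversions — for each element, later elements that are smaller:
18: 14, 12, 11, 6, 4, 2 → 6
14: 12, 11, 6, 4, 2 → 5
12: 11, 6, 4, 2 → 4
11: 6, 4, 2 → 3
6: 4, 2 → 2
4: 2 → 1
2: none → 0
Total inversions: 6 + 5 + 4 + 3 + 2 + 1 + 0 = 21

21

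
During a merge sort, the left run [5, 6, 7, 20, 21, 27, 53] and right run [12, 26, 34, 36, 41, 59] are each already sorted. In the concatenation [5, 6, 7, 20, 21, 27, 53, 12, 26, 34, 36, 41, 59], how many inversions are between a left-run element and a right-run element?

There are 9 split inversions.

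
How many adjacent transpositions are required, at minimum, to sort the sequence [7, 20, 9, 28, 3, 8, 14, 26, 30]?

11

Each adjacent swap fixes exactly one inversion, so the minimum swap count equals the number of inversions.
Count inversions — for each element, later elements that are smaller:
7: 3 → 1
20: 9, 3, 8, 14 → 4
9: 3, 8 → 2
28: 3, 8, 14, 26 → 4
3: none → 0
8: none → 0
14: none → 0
26: none → 0
30: none → 0
Total inversions: 1 + 4 + 2 + 4 + 0 + 0 + 0 + 0 + 0 = 11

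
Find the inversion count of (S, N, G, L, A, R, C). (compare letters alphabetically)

Count, for each position, how many later elements it exceeds:
S → N, G, L, A, R, C → 6
N → G, L, A, C → 4
G → A, C → 2
L → A, C → 2
A → none → 0
R → C → 1
C → none → 0
Sum: 6 + 4 + 2 + 2 + 0 + 1 + 0 = 15

15 out-of-order pairs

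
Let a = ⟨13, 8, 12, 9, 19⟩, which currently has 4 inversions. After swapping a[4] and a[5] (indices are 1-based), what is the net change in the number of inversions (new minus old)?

+1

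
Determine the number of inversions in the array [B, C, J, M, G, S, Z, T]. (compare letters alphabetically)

Count, for each position, how many later elements it exceeds:
B → none → 0
C → none → 0
J → G → 1
M → G → 1
G → none → 0
S → none → 0
Z → T → 1
T → none → 0
Sum: 0 + 0 + 1 + 1 + 0 + 0 + 1 + 0 = 3

Inversions: 3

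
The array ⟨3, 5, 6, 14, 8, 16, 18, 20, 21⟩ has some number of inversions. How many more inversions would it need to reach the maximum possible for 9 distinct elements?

35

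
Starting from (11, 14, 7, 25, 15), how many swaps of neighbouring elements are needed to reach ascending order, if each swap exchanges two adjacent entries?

Swaps: 3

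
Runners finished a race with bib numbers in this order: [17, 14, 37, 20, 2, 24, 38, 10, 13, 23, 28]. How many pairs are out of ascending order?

24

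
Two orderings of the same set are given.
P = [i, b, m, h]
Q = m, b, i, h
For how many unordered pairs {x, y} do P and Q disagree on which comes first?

Assign each item its position (1..4) in the first ordering, then rewrite the second ordering as that position sequence:
positions: i→1, b→2, m→3, h→4
second ordering as positions: [3, 2, 1, 4]
Discordant pairs = inversions in this position sequence.
3: 2, 1 → 2
2: 1 → 1
1: 0
4: 0
Total: 2 + 1 + 0 + 0 = 3

There are 3 disagreeing pairs.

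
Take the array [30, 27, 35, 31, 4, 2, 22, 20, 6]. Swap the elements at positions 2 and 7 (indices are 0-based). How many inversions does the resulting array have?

Positions 2 and 7 hold 35 and 20; after swapping, the array is [30, 27, 20, 31, 4, 2, 22, 35, 6].
Sweep left to right; for each value list the smaller values that follow it:
30 → 27, 20, 4, 2, 22, 6 → 6
27 → 20, 4, 2, 22, 6 → 5
20 → 4, 2, 6 → 3
31 → 4, 2, 22, 6 → 4
4 → 2 → 1
2 → none → 0
22 → 6 → 1
35 → 6 → 1
6 → none → 0
Sum: 6 + 5 + 3 + 4 + 1 + 0 + 1 + 1 + 0 = 21

Inversions: 21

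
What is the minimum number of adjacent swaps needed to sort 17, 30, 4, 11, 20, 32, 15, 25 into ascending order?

11

Each adjacent swap fixes exactly one inversion, so the minimum swap count equals the number of inversions.
Count inversions — for each element, later elements that are smaller:
17: 4, 11, 15 → 3
30: 4, 11, 20, 15, 25 → 5
4: none → 0
11: none → 0
20: 15 → 1
32: 15, 25 → 2
15: none → 0
25: none → 0
Total inversions: 3 + 5 + 0 + 0 + 1 + 2 + 0 + 0 = 11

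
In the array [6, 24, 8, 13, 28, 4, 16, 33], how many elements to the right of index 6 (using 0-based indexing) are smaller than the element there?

0 such elements

The element at index 6 is 16.
Elements after it: 33
None of them are smaller than 16.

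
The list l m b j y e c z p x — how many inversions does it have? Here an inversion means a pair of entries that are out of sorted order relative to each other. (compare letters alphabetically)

Inversions: 17

For each element, count later entries that are smaller:
l → b, j, e, c → 4
m → b, j, e, c → 4
b → none → 0
j → e, c → 2
y → e, c, p, x → 4
e → c → 1
c → none → 0
z → p, x → 2
p → none → 0
x → none → 0
Sum: 4 + 4 + 0 + 2 + 4 + 1 + 0 + 2 + 0 + 0 = 17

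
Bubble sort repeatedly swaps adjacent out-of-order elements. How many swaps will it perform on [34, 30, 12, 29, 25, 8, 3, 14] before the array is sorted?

23

Minimum adjacent swaps = number of inversions (each swap of adjacent out-of-order elements removes one inversion and no swap can remove more).
Count inversions — for each element, later elements that are smaller:
34: 30, 12, 29, 25, 8, 3, 14 → 7
30: 12, 29, 25, 8, 3, 14 → 6
12: 8, 3 → 2
29: 25, 8, 3, 14 → 4
25: 8, 3, 14 → 3
8: 3 → 1
3: none → 0
14: none → 0
Total inversions: 7 + 6 + 2 + 4 + 3 + 1 + 0 + 0 = 23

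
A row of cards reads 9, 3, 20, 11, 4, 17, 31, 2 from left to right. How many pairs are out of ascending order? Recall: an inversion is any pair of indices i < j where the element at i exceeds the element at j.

Element-by-element contributions:
9 → 3, 4, 2 → 3
3 → 2 → 1
20 → 11, 4, 17, 2 → 4
11 → 4, 2 → 2
4 → 2 → 1
17 → 2 → 1
31 → 2 → 1
2 → none → 0
Sum: 3 + 1 + 4 + 2 + 1 + 1 + 1 + 0 = 13

There are 13 inversions.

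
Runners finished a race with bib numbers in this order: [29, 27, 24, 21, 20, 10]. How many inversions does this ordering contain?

For each element, count later entries that are smaller:
29 → 27, 24, 21, 20, 10 → 5
27 → 24, 21, 20, 10 → 4
24 → 21, 20, 10 → 3
21 → 20, 10 → 2
20 → 10 → 1
10 → none → 0
Sum: 5 + 4 + 3 + 2 + 1 + 0 = 15

15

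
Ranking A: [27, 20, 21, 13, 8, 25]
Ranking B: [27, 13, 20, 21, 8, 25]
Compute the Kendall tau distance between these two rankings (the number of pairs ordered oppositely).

Assign each item its position (1..6) in the first ordering, then rewrite the second ordering as that position sequence:
positions: 27→1, 20→2, 21→3, 13→4, 8→5, 25→6
second ordering as positions: [1, 4, 2, 3, 5, 6]
Discordant pairs = inversions in this position sequence.
1: 0
4: 2, 3 → 2
2: 0
3: 0
5: 0
6: 0
Total: 0 + 2 + 0 + 0 + 0 + 0 = 2

Discordant pairs: 2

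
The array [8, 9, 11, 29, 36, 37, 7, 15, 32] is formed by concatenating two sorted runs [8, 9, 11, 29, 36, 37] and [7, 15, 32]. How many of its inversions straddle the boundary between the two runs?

Split inversions: 11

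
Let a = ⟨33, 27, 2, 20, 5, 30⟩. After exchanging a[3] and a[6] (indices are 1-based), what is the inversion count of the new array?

14 inversions

Positions 3 and 6 hold 2 and 30; after swapping, the array is [33, 27, 30, 20, 5, 2].
Count, for each position, how many later elements it exceeds:
33 → 27, 30, 20, 5, 2 → 5
27 → 20, 5, 2 → 3
30 → 20, 5, 2 → 3
20 → 5, 2 → 2
5 → 2 → 1
2 → none → 0
Sum: 5 + 3 + 3 + 2 + 1 + 0 = 14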